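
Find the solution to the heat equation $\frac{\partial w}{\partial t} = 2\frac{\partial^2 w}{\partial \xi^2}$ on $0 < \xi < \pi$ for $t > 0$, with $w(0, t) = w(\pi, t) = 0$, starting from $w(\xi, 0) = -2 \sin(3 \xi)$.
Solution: Separating variables: $w = \sum c_n e^{-2n^2t} \sin(n\xi)$. From $w(\xi,0) = -2 \sin(3 \xi)$: $c_3=-2$.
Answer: $w(\xi, t) = -2 e^{-18 t} \sin(3 \xi)$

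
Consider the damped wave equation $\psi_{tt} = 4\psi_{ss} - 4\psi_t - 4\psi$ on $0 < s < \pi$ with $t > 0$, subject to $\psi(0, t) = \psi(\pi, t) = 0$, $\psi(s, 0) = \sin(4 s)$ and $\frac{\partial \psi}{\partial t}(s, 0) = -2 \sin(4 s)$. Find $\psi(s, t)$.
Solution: Substitute $\psi = e^{-2t}u$.
Then $\psi_t = e^{-2t}(u_t - 2u)$, $\psi_{tt} = e^{-2t}(u_{tt} - 4u_t + 4u)$, $\psi_{ss} = e^{-2t}u_{ss}$; substituting and dividing by $e^{-2t}$, the lower-order terms cancel: $u_{tt} = 4u_{ss}$ (standard wave equation).
Data for $u$: $u(s,0) = \psi(s,0) = \sin(4 s)$; $u_t(s,0) = \psi_t(s,0) + 2\psi(s,0) = 0$. The boundary conditions carry over: $u(0,t) = u(\pi,t) = 0$.
Separating variables: $u = \sum [A_n \cos(\omega_n t) + B_n \sin(\omega_n t)] \sin(ns)$, $\omega_n = 2n$. From ICs: $A_4=1$.
So $u(s,t) = \sin(4 s) \cos(8 t)$, and $\psi(s,t) = e^{-2t}u(s,t)$.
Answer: $\psi(s, t) = e^{-2 t} \sin(4 s) \cos(8 t)$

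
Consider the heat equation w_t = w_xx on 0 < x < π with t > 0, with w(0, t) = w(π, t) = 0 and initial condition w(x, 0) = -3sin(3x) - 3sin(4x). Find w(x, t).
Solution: Separating variables: w = Σ c_n exp(-n²t) sin(nx). From w(x,0) = -3sin(3x) - 3sin(4x): c_3=-3, c_4=-3.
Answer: w(x, t) = -3exp(-9t)sin(3x) - 3exp(-16t)sin(4x)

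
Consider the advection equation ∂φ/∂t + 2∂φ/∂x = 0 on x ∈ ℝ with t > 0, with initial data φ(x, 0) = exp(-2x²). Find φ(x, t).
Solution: By characteristics (dx/dt = 2), φ(x,t) = f(x - 2t) with f = φ(·, 0).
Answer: φ(x, t) = exp(-2(-2t + x)²)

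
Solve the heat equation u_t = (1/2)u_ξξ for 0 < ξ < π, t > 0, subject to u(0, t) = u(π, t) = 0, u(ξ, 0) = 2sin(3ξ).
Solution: Separating variables: u = Σ c_n exp(-n²t/2) sin(nξ). From u(ξ,0) = 2sin(3ξ): c_3=2.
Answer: u(ξ, t) = 2exp(-9t/2)sin(3ξ)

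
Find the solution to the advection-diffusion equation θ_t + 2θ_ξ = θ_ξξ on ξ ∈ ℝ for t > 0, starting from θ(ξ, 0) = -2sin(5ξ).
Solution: Moving frame: η = ξ - 2t, σ = t, θ = u(η,σ), so θ_t = u_σ - 2u_η and θ_ξξ = u_ηη.
Hence θ_t + 2θ_ξ = u_σ and the PDE becomes the heat equation u_σ = u_ηη on η ∈ ℝ.
Initial data: u(η,0) = θ(η,0) = -2sin(5η). Each mode sin(nη) decays as exp(-n²σ) on ℝ, so u(η,σ) = Σ c_n exp(-n²σ) sin(nη) with c_5=-2: u(η,σ) = -2exp(-25σ)sin(5η).
Substituting back: θ(ξ,t) = u(ξ - 2t, t).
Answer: θ(ξ, t) = 2exp(-25t)sin(10t - 5ξ)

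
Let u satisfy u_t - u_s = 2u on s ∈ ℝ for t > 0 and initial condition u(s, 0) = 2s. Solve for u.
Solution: Substitute u = exp(2t)w, i.e. w = exp(-2t)u.
By the product rule, u_t = exp(2t)(w_t + 2w), u_s = exp(2t)w_s.
Substituting into the PDE and dividing by exp(2t): w_t + 2w - w_s = 2w.
The lower-order terms cancel, leaving the standard advection equation w_t - w_s = 0.
Initial data for w: w(s,0) = u(s,0) = 2s.
Solve for w:
  By method of characteristics (waves move left with speed 1):
  Along characteristics s + t = const, w is constant, so w(s,t) = f(s + t) with f = w(·, 0).
Hence w(s,t) = 2s + 2t.
Transform back: u(s,t) = exp(2t)w(s,t).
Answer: u(s, t) = 2sexp(2t) + 2texp(2t)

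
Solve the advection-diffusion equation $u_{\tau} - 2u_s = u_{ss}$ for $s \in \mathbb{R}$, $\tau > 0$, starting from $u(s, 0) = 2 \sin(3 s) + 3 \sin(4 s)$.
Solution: Moving frame: $\eta = s + 2\tau$, $\sigma = \tau$, $u = w(\eta,\sigma)$, so $u_{\tau} = w_{\sigma} + 2w_{\eta}$ and $u_{ss} = w_{\eta\eta}$.
Hence $u_{\tau} - 2u_s = w_{\sigma}$ and the PDE becomes the heat equation $w_{\sigma} = w_{\eta\eta}$ on $\eta \in \mathbb{R}$.
Initial data: $w(\eta,0) = u(\eta,0) = 2 \sin(3 \eta) + 3 \sin(4 \eta)$. Each mode $\sin(n\eta)$ decays as $e^{-n^2\sigma}$ on $\mathbb{R}$, so $w(\eta,\sigma) = \sum c_n e^{-n^2\sigma} \sin(n\eta)$ with $c_3=2, c_4=3$: $w(\eta,\sigma) = 2 e^{-9 \sigma} \sin(3 \eta) + 3 e^{-16 \sigma} \sin(4 \eta)$.
Substituting back: $u(s,\tau) = w(s + 2\tau, \tau)$.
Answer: $u(s, \tau) = 2 e^{-9 \tau} \sin(6 \tau + 3 s) + 3 e^{-16 \tau} \sin(8 \tau + 4 s)$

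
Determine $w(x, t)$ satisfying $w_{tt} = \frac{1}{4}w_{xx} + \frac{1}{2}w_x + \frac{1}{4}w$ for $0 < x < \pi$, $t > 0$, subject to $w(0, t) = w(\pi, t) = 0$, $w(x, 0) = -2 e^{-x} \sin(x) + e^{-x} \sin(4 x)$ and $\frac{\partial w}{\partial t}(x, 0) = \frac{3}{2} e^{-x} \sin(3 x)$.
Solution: Substitute $w = e^{-x}u$, i.e. $u = e^{x}w$.
By the product rule, $w_x = e^{-x}(u_x - u)$, $w_{xx} = e^{-x}(u_{xx} - 2u_x + u)$, $w_{tt} = e^{-x}u_{tt}$.
Substituting into the PDE and dividing by $e^{-x}$: $u_{tt} = \frac{1}{4}(u_{xx} - 2u_x + u) + \frac{1}{2}(u_x - u) + \frac{1}{4}u$.
The lower-order terms cancel, leaving the standard wave equation $u_{tt} = \frac{1}{4}u_{xx}$.
Initial data for $u$: $u(x,0) = e^{x}w(x,0) = -2 \sin(x) + \sin(4 x)$; $u_t(x,0) = e^{x}w_t(x,0) = \frac{3}{2} \sin(3 x)$. The boundary conditions carry over: $u(0,t) = u(\pi,t) = 0$.
Solve for $u$:
  Using separation of variables $u = X(x)T(t)$:
  Eigenfunctions: $\sin(nx)$, $n = 1, 2, 3, \ldots$
  General solution: $u(x, t) = \sum [A_n \cos(n t/2) + B_n \sin(n t/2)] \sin(nx)$
  From $u(x,0) = -2 \sin(x) + \sin(4 x)$: $A_1=-2, A_4=1$. From $u_t(x,0) = \frac{3}{2} \sin(3 x)$, using $u_t(x,0) = \sum \omega_n B_n \sin(nx)$ with $\omega_n = n/2$: $B_3 = (3/2)/(3/2) = 1$.
Hence $u(x,t) = \sin(3 t/2) \sin(3 x) - 2 \sin(x) \cos(t/2) + \sin(4 x) \cos(2 t)$.
Transform back: $w(x,t) = e^{-x}u(x,t)$.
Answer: $w(x, t) = e^{-x} \sin(3 t/2) \sin(3 x) - 2 e^{-x} \sin(x) \cos(t/2) + e^{-x} \sin(4 x) \cos(2 t)$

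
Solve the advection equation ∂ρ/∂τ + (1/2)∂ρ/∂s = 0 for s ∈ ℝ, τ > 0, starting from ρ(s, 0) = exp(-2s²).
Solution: By characteristics (ds/dτ = 1/2), ρ(s,τ) = f(s - (1/2)τ) with f = ρ(·, 0).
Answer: ρ(s, τ) = exp(-2(s - τ/2)²)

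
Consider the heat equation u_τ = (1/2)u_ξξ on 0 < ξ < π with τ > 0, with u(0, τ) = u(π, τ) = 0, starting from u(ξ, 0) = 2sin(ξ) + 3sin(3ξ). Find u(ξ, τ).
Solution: Separating variables: u = Σ c_n exp(-n²τ/2) sin(nξ). From u(ξ,0) = 2sin(ξ) + 3sin(3ξ): c_1=2, c_3=3.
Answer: u(ξ, τ) = 2exp(-τ/2)sin(ξ) + 3exp(-9τ/2)sin(3ξ)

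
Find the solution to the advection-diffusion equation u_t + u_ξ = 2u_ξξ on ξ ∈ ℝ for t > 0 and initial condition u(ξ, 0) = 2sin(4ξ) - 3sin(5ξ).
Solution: Moving frame: η = ξ - t, σ = t, u = w(η,σ), so u_t = w_σ - w_η and u_ξξ = w_ηη.
Hence u_t + u_ξ = w_σ and the PDE becomes the heat equation w_σ = 2w_ηη on η ∈ ℝ.
Initial data: w(η,0) = u(η,0) = 2sin(4η) - 3sin(5η). Each mode sin(nη) decays as exp(-2n²σ) on ℝ, so w(η,σ) = Σ c_n exp(-2n²σ) sin(nη) with c_4=2, c_5=-3: w(η,σ) = 2exp(-32σ)sin(4η) - 3exp(-50σ)sin(5η).
Substituting back: u(ξ,t) = w(ξ - t, t).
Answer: u(ξ, t) = -2exp(-32t)sin(4t - 4ξ) + 3exp(-50t)sin(5t - 5ξ)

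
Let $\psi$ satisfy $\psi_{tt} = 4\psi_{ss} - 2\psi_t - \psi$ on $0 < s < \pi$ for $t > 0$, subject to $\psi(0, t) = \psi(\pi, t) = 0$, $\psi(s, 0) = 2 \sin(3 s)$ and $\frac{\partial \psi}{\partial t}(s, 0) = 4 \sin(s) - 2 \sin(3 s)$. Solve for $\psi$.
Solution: Substitute $\psi = e^{-t}u$.
Then $\psi_t = e^{-t}(u_t - u)$, $\psi_{tt} = e^{-t}(u_{tt} - 2u_t + u)$, $\psi_{ss} = e^{-t}u_{ss}$; substituting and dividing by $e^{-t}$, the lower-order terms cancel: $u_{tt} = 4u_{ss}$ (standard wave equation).
Data for $u$: $u(s,0) = \psi(s,0) = 2 \sin(3 s)$; $u_t(s,0) = \psi_t(s,0) + \psi(s,0) = 4 \sin(s)$. The boundary conditions carry over: $u(0,t) = u(\pi,t) = 0$.
Separating variables: $u = \sum [A_n \cos(\omega_n t) + B_n \sin(\omega_n t)] \sin(ns)$, $\omega_n = 2n$. From ICs ($B_n$ = velocity coefficient / $\omega_n$): $A_3=2, B_1=2$.
So $u(s,t) = 2 \sin(s) \sin(2 t) + 2 \sin(3 s) \cos(6 t)$, and $\psi(s,t) = e^{-t}u(s,t)$.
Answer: $\psi(s, t) = 2 e^{-t} \sin(s) \sin(2 t) + 2 e^{-t} \sin(3 s) \cos(6 t)$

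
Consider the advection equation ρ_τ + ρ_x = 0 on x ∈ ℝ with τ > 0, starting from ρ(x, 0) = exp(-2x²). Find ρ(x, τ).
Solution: By characteristics (dx/dτ = 1), ρ(x,τ) = f(x - τ) with f = ρ(·, 0).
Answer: ρ(x, τ) = exp(-2(x - τ)²)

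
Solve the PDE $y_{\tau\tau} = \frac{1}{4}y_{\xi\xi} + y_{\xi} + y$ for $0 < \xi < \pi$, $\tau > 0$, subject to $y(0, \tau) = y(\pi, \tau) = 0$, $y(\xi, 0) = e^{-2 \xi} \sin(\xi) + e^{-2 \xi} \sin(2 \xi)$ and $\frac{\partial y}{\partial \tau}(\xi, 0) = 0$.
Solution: Substitute $y = e^{-2\xi}u$, i.e. $u = e^{2\xi}y$.
By the product rule, $y_{\xi} = e^{-2\xi}(u_{\xi} - 2u)$, $y_{\xi\xi} = e^{-2\xi}(u_{\xi\xi} - 4u_{\xi} + 4u)$, $y_{\tau\tau} = e^{-2\xi}u_{\tau\tau}$.
Substituting into the PDE and dividing by $e^{-2\xi}$: $u_{\tau\tau} = \frac{1}{4}(u_{\xi\xi} - 4u_{\xi} + 4u) + (u_{\xi} - 2u) + u$.
The lower-order terms cancel, leaving the standard wave equation $u_{\tau\tau} = \frac{1}{4}u_{\xi\xi}$.
Initial data for $u$: $u(\xi,0) = e^{2\xi}y(\xi,0) = \sin(\xi) + \sin(2 \xi)$; $u_{\tau}(\xi,0) = e^{2\xi}y_{\tau}(\xi,0) = 0$. The boundary conditions carry over: $u(0,\tau) = u(\pi,\tau) = 0$.
Solve for $u$:
  Using separation of variables $u = X(\xi)T(\tau)$:
  Eigenfunctions: $\sin(n\xi)$, $n = 1, 2, 3, \ldots$
  General solution: $u(\xi, \tau) = \sum [A_n \cos(n \tau/2) + B_n \sin(n \tau/2)] \sin(n\xi)$
  From $u(\xi,0) = \sin(\xi) + \sin(2 \xi)$: $A_1=1, A_2=1$. From $u_{\tau}(\xi,0) = 0$: all $B_n = 0$.
Hence $u(\xi,\tau) = \sin(\xi) \cos(\tau/2) + \sin(2 \xi) \cos(\tau)$.
Transform back: $y(\xi,\tau) = e^{-2\xi}u(\xi,\tau)$.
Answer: $y(\xi, \tau) = e^{-2 \xi} \sin(\xi) \cos(\tau/2) + e^{-2 \xi} \sin(2 \xi) \cos(\tau)$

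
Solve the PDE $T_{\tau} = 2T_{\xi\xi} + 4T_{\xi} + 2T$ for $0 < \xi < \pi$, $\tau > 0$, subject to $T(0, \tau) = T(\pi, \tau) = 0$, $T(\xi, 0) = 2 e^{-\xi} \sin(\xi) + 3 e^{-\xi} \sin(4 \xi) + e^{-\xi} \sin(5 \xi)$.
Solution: Substitute $T = e^{-\xi}u$, i.e. $u = e^{\xi}T$.
By the product rule, $T_{\xi} = e^{-\xi}(u_{\xi} - u)$, $T_{\xi\xi} = e^{-\xi}(u_{\xi\xi} - 2u_{\xi} + u)$, $T_{\tau} = e^{-\xi}u_{\tau}$.
Substituting into the PDE and dividing by $e^{-\xi}$: $u_{\tau} = 2(u_{\xi\xi} - 2u_{\xi} + u) + 4(u_{\xi} - u) + 2u$.
The lower-order terms cancel, leaving the standard heat equation $u_{\tau} = 2u_{\xi\xi}$.
Initial data for $u$: $u(\xi,0) = e^{\xi}T(\xi,0) = 2 \sin(\xi) + 3 \sin(4 \xi) + \sin(5 \xi)$. The boundary conditions carry over: $u(0,\tau) = u(\pi,\tau) = 0$.
Solve for $u$:
  Using separation of variables $u = X(\xi)G(\tau)$:
  Eigenfunctions: $\sin(n\xi)$, $n = 1, 2, 3, \ldots$
  General solution: $u(\xi, \tau) = \sum c_n \sin(n\xi) e^{-2n^2 \tau}$
  Matching $u(\xi,0) = 2 \sin(\xi) + 3 \sin(4 \xi) + \sin(5 \xi)$ term by term: $c_1=2, c_4=3, c_5=1$.
Hence $u(\xi,\tau) = 2 e^{-2 \tau} \sin(\xi) + 3 e^{-32 \tau} \sin(4 \xi) + e^{-50 \tau} \sin(5 \xi)$.
Transform back: $T(\xi,\tau) = e^{-\xi}u(\xi,\tau)$.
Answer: $T(\xi, \tau) = 2 e^{-2 \tau} e^{-\xi} \sin(\xi) + 3 e^{-32 \tau} e^{-\xi} \sin(4 \xi) + e^{-50 \tau} e^{-\xi} \sin(5 \xi)$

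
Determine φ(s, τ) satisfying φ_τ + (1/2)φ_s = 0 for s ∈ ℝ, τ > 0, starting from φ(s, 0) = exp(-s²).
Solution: By method of characteristics (waves move right with speed 1/2):
Along characteristics s - (1/2)τ = const, φ is constant, so φ(s,τ) = f(s - (1/2)τ) with f = φ(·, 0).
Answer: φ(s, τ) = exp(-(s - τ/2)²)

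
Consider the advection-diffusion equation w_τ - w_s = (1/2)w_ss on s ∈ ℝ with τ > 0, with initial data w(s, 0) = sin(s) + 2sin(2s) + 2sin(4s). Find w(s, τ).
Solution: Moving frame: η = s + τ, σ = τ, w = u(η,σ), so w_τ = u_σ + u_η and w_ss = u_ηη.
Hence w_τ - w_s = u_σ and the PDE becomes the heat equation u_σ = (1/2)u_ηη on η ∈ ℝ.
Initial data: u(η,0) = w(η,0) = sin(η) + 2sin(2η) + 2sin(4η). Each mode sin(nη) decays as exp(-n²σ/2) on ℝ, so u(η,σ) = Σ c_n exp(-n²σ/2) sin(nη) with c_1=1, c_2=2, c_4=2: u(η,σ) = 2exp(-2σ)sin(2η) + 2exp(-8σ)sin(4η) + exp(-σ/2)sin(η).
Substituting back: w(s,τ) = u(s + τ, τ).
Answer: w(s, τ) = 2exp(-2τ)sin(2s + 2τ) + 2exp(-8τ)sin(4s + 4τ) + exp(-τ/2)sin(s + τ)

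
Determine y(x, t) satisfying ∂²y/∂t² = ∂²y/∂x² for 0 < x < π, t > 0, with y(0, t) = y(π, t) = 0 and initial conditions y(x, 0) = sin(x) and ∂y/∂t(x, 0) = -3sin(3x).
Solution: Using separation of variables y = X(x)T(t):
Eigenfunctions: sin(nx), n = 1, 2, 3, ...
General solution: y(x, t) = Σ [A_n cos(n t) + B_n sin(n t)] sin(nx)
From y(x,0) = sin(x): A_1=1. From y_t(x,0) = -3sin(3x), using y_t(x,0) = Σ ω_n B_n sin(nx) with ω_n = n: B_3 = (-3)/3 = -1.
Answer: y(x, t) = -sin(3t)sin(3x) + sin(x)cos(t)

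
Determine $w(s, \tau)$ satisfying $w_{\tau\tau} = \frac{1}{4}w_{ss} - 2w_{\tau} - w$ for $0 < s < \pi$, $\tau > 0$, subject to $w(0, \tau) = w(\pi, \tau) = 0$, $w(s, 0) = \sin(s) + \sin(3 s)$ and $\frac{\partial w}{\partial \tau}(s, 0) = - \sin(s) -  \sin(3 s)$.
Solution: Substitute $w = e^{-\tau}u$.
Then $w_{\tau} = e^{-\tau}(u_{\tau} - u)$, $w_{\tau\tau} = e^{-\tau}(u_{\tau\tau} - 2u_{\tau} + u)$, $w_{ss} = e^{-\tau}u_{ss}$; substituting and dividing by $e^{-\tau}$, the lower-order terms cancel: $u_{\tau\tau} = \frac{1}{4}u_{ss}$ (standard wave equation).
Data for $u$: $u(s,0) = w(s,0) = \sin(s) + \sin(3 s)$; $u_{\tau}(s,0) = w_{\tau}(s,0) + w(s,0) = 0$. The boundary conditions carry over: $u(0,\tau) = u(\pi,\tau) = 0$.
Separating variables: $u = \sum [A_n \cos(\omega_n \tau) + B_n \sin(\omega_n \tau)] \sin(ns)$, $\omega_n = n/2$. From ICs: $A_1=1, A_3=1$.
So $u(s,\tau) = \sin(s) \cos(\tau/2) + \sin(3 s) \cos(3 \tau/2)$, and $w(s,\tau) = e^{-\tau}u(s,\tau)$.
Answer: $w(s, \tau) = e^{-\tau} \sin(s) \cos(\tau/2) + e^{-\tau} \sin(3 s) \cos(3 \tau/2)$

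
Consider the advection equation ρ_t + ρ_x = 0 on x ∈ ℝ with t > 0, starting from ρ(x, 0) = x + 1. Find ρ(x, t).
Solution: By characteristics (dx/dt = 1), ρ(x,t) = f(x - t) with f = ρ(·, 0).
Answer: ρ(x, t) = -t + x + 1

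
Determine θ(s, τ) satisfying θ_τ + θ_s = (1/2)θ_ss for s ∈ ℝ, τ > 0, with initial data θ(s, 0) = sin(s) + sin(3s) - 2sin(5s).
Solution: Change to a moving frame: let η = s - τ, σ = τ and write θ(s,τ) = u(η,σ).
By the chain rule θ_τ = u_σ - u_η, θ_s = u_η, θ_ss = u_ηη.
Then θ_τ + θ_s = u_σ: the advection term cancels and the PDE becomes the heat equation u_σ = (1/2)u_ηη on η ∈ ℝ.
Initial data: u(η,0) = θ(η,0) = sin(η) + sin(3η) - 2sin(5η).
On η ∈ ℝ each mode satisfies (sin(nη))″ = -n² sin(nη), so exp(-n²σ/2) sin(nη) solves the heat equation; by superposition u(η,σ) = Σ c_n exp(-n²σ/2) sin(nη).
Reading off the coefficients: c_1=1, c_3=1, c_5=-2, so u(η,σ) = exp(-σ/2)sin(η) + exp(-9σ/2)sin(3η) - 2exp(-25σ/2)sin(5η).
Substituting back η = s - τ, σ = τ: θ(s,τ) = u(s - τ, τ).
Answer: θ(s, τ) = exp(-τ/2)sin(s - τ) + exp(-9τ/2)sin(3s - 3τ) - 2exp(-25τ/2)sin(5s - 5τ)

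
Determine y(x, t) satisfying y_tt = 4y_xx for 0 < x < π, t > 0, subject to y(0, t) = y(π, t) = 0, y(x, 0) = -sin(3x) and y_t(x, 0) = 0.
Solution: Using separation of variables y = X(x)T(t):
Eigenfunctions: sin(nx), n = 1, 2, 3, ...
General solution: y(x, t) = Σ [A_n cos(2n t) + B_n sin(2n t)] sin(nx)
From y(x,0) = -sin(3x): A_3=-1. From y_t(x,0) = 0: all B_n = 0.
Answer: y(x, t) = -sin(3x)cos(6t)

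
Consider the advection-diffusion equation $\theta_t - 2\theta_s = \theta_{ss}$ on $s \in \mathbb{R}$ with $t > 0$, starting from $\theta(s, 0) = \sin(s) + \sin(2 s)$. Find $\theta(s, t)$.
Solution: Moving frame: $\eta = s + 2t$, $\sigma = t$, $\theta = u(\eta,\sigma)$, so $\theta_t = u_{\sigma} + 2u_{\eta}$ and $\theta_{ss} = u_{\eta\eta}$.
Hence $\theta_t - 2\theta_s = u_{\sigma}$ and the PDE becomes the heat equation $u_{\sigma} = u_{\eta\eta}$ on $\eta \in \mathbb{R}$.
Initial data: $u(\eta,0) = \theta(\eta,0) = \sin(\eta) + \sin(2 \eta)$. Each mode $\sin(n\eta)$ decays as $e^{-n^2\sigma}$ on $\mathbb{R}$, so $u(\eta,\sigma) = \sum c_n e^{-n^2\sigma} \sin(n\eta)$ with $c_1=1, c_2=1$: $u(\eta,\sigma) = e^{-\sigma} \sin(\eta) + e^{-4 \sigma} \sin(2 \eta)$.
Substituting back: $\theta(s,t) = u(s + 2t, t)$.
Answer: $\theta(s, t) = e^{-t} \sin(s + 2 t) + e^{-4 t} \sin(2 s + 4 t)$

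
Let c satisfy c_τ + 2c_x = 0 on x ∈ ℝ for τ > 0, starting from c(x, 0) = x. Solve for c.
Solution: By method of characteristics (waves move right with speed 2):
Along characteristics x - 2τ = const, c is constant, so c(x,τ) = f(x - 2τ) with f = c(·, 0).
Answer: c(x, τ) = x - 2τ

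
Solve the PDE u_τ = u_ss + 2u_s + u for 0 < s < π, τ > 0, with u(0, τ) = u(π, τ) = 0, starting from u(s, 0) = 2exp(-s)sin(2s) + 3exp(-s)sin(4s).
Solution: Substitute u = exp(-s)w.
Then u_s = exp(-s)(w_s - w), u_ss = exp(-s)(w_ss - 2w_s + w), u_τ = exp(-s)w_τ; substituting and dividing by exp(-s), the lower-order terms cancel: w_τ = w_ss (standard heat equation).
Data for w: w(s,0) = exp(s)u(s,0) = 2sin(2s) + 3sin(4s). The boundary conditions carry over: w(0,τ) = w(π,τ) = 0.
Separating variables: w = Σ c_n exp(-n²τ) sin(ns). From w(s,0) = 2sin(2s) + 3sin(4s): c_2=2, c_4=3.
So w(s,τ) = 2exp(-4τ)sin(2s) + 3exp(-16τ)sin(4s), and u(s,τ) = exp(-s)w(s,τ).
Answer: u(s, τ) = 2exp(-s)exp(-4τ)sin(2s) + 3exp(-s)exp(-16τ)sin(4s)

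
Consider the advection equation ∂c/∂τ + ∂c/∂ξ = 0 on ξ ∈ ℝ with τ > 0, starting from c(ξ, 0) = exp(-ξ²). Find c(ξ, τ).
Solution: By method of characteristics (waves move right with speed 1):
Along characteristics ξ - τ = const, c is constant, so c(ξ,τ) = f(ξ - τ) with f = c(·, 0).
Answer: c(ξ, τ) = exp(-(ξ - τ)²)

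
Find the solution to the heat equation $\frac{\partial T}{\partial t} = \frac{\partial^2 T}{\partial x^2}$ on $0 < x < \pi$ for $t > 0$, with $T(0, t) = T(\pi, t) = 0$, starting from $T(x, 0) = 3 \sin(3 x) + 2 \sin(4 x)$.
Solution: Using separation of variables $T = X(x)G(t)$:
Eigenfunctions: $\sin(nx)$, $n = 1, 2, 3, \ldots$
General solution: $T(x, t) = \sum c_n \sin(nx) e^{-n^2 t}$
Matching $T(x,0) = 3 \sin(3 x) + 2 \sin(4 x)$ term by term: $c_3=3, c_4=2$.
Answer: $T(x, t) = 3 e^{-9 t} \sin(3 x) + 2 e^{-16 t} \sin(4 x)$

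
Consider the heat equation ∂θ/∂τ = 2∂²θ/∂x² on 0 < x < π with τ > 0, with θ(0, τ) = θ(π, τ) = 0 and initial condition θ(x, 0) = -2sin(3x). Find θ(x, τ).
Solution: Separating variables: θ = Σ c_n exp(-2n²τ) sin(nx). From θ(x,0) = -2sin(3x): c_3=-2.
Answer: θ(x, τ) = -2exp(-18τ)sin(3x)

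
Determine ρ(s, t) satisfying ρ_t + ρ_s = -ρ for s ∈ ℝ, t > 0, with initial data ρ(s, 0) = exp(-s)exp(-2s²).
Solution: Substitute ρ = exp(-s)u, i.e. u = exp(s)ρ.
By the product rule, ρ_s = exp(-s)(u_s - u), ρ_t = exp(-s)u_t.
Substituting into the PDE and dividing by exp(-s): u_t + (u_s - u) = -u.
The lower-order terms cancel, leaving the standard advection equation u_t + u_s = 0.
Initial data for u: u(s,0) = exp(s)ρ(s,0) = exp(-2s²).
Solve for u:
  By method of characteristics (waves move right with speed 1):
  Along characteristics s - t = const, u is constant, so u(s,t) = f(s - t) with f = u(·, 0).
Hence u(s,t) = exp(-2(s - t)²).
Transform back: ρ(s,t) = exp(-s)u(s,t).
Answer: ρ(s, t) = exp(-s)exp(-2(s - t)²)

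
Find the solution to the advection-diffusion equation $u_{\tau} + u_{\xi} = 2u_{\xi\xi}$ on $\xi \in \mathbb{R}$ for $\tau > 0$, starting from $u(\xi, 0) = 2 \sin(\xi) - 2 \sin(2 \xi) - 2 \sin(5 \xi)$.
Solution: Moving frame: $\eta = \xi - \tau$, $\sigma = \tau$, $u = w(\eta,\sigma)$, so $u_{\tau} = w_{\sigma} - w_{\eta}$ and $u_{\xi\xi} = w_{\eta\eta}$.
Hence $u_{\tau} + u_{\xi} = w_{\sigma}$ and the PDE becomes the heat equation $w_{\sigma} = 2w_{\eta\eta}$ on $\eta \in \mathbb{R}$.
Initial data: $w(\eta,0) = u(\eta,0) = 2 \sin(\eta) - 2 \sin(2 \eta) - 2 \sin(5 \eta)$. Each mode $\sin(n\eta)$ decays as $e^{-2n^2\sigma}$ on $\mathbb{R}$, so $w(\eta,\sigma) = \sum c_n e^{-2n^2\sigma} \sin(n\eta)$ with $c_1=2, c_2=-2, c_5=-2$: $w(\eta,\sigma) = 2 e^{-2 \sigma} \sin(\eta) - 2 e^{-8 \sigma} \sin(2 \eta) - 2 e^{-50 \sigma} \sin(5 \eta)$.
Substituting back: $u(\xi,\tau) = w(\xi - \tau, \tau)$.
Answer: $u(\xi, \tau) = -2 e^{-2 \tau} \sin(\tau - \xi) + 2 e^{-8 \tau} \sin(2 \tau - 2 \xi) + 2 e^{-50 \tau} \sin(5 \tau - 5 \xi)$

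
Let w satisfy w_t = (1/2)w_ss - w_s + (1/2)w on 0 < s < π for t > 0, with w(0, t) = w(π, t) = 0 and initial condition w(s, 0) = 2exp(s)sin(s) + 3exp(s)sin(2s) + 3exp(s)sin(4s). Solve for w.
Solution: Substitute w = exp(s)u.
Then w_s = exp(s)(u_s + u), w_ss = exp(s)(u_ss + 2u_s + u), w_t = exp(s)u_t; substituting and dividing by exp(s), the lower-order terms cancel: u_t = (1/2)u_ss (standard heat equation).
Data for u: u(s,0) = exp(-s)w(s,0) = 2sin(s) + 3sin(2s) + 3sin(4s). The boundary conditions carry over: u(0,t) = u(π,t) = 0.
Separating variables: u = Σ c_n exp(-n²t/2) sin(ns). From u(s,0) = 2sin(s) + 3sin(2s) + 3sin(4s): c_1=2, c_2=3, c_4=3.
So u(s,t) = 3exp(-2t)sin(2s) + 3exp(-8t)sin(4s) + 2exp(-t/2)sin(s), and w(s,t) = exp(s)u(s,t).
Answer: w(s, t) = 3exp(s)exp(-2t)sin(2s) + 3exp(s)exp(-8t)sin(4s) + 2exp(s)exp(-t/2)sin(s)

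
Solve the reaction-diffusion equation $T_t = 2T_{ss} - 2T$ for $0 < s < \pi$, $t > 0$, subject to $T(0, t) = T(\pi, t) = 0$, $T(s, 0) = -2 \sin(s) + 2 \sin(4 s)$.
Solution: Substitute $T = e^{-2t}u$.
Then $T_t = e^{-2t}(u_t - 2u)$, $T_{ss} = e^{-2t}u_{ss}$; substituting and dividing by $e^{-2t}$, the lower-order terms cancel: $u_t = 2u_{ss}$ (standard heat equation).
Data for $u$: $u(s,0) = T(s,0) = -2 \sin(s) + 2 \sin(4 s)$. The boundary conditions carry over: $u(0,t) = u(\pi,t) = 0$.
Separating variables: $u = \sum c_n e^{-2n^2t} \sin(ns)$. From $u(s,0) = -2 \sin(s) + 2 \sin(4 s)$: $c_1=-2, c_4=2$.
So $u(s,t) = -2 e^{-2 t} \sin(s) + 2 e^{-32 t} \sin(4 s)$, and $T(s,t) = e^{-2t}u(s,t)$.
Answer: $T(s, t) = -2 e^{-4 t} \sin(s) + 2 e^{-34 t} \sin(4 s)$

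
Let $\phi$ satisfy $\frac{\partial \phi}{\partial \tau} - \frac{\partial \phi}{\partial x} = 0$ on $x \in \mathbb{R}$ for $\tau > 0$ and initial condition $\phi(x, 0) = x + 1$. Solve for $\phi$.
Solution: By method of characteristics (waves move left with speed 1):
Along characteristics $x + \tau =$ const, $\phi$ is constant, so $\phi(x,\tau) = f(x + \tau)$ with $f = \phi( \cdot , 0)$.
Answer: $\phi(x, \tau) = \tau + x + 1$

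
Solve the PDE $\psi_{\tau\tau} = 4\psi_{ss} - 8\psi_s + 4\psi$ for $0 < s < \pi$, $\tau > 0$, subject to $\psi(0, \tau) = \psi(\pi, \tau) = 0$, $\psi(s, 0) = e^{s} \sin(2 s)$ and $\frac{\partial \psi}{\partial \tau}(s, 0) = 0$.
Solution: Substitute $\psi = e^{s}u$.
Then $\psi_s = e^{s}(u_s + u)$, $\psi_{ss} = e^{s}(u_{ss} + 2u_s + u)$, $\psi_{\tau\tau} = e^{s}u_{\tau\tau}$; substituting and dividing by $e^{s}$, the lower-order terms cancel: $u_{\tau\tau} = 4u_{ss}$ (standard wave equation).
Data for $u$: $u(s,0) = e^{-s}\psi(s,0) = \sin(2 s)$; $u_{\tau}(s,0) = e^{-s}\psi_{\tau}(s,0) = 0$. The boundary conditions carry over: $u(0,\tau) = u(\pi,\tau) = 0$.
Separating variables: $u = \sum [A_n \cos(\omega_n \tau) + B_n \sin(\omega_n \tau)] \sin(ns)$, $\omega_n = 2n$. From ICs: $A_2=1$.
So $u(s,\tau) = \sin(2 s) \cos(4 \tau)$, and $\psi(s,\tau) = e^{s}u(s,\tau)$.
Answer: $\psi(s, \tau) = e^{s} \sin(2 s) \cos(4 \tau)$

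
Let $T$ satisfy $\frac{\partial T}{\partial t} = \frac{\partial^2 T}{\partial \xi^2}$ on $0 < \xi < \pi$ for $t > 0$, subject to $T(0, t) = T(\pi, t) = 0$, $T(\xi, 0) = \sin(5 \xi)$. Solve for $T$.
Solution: Using separation of variables $T = X(\xi)G(t)$:
Eigenfunctions: $\sin(n\xi)$, $n = 1, 2, 3, \ldots$
General solution: $T(\xi, t) = \sum c_n \sin(n\xi) e^{-n^2 t}$
Matching $T(\xi,0) = \sin(5 \xi)$ term by term: $c_5=1$.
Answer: $T(\xi, t) = e^{-25 t} \sin(5 \xi)$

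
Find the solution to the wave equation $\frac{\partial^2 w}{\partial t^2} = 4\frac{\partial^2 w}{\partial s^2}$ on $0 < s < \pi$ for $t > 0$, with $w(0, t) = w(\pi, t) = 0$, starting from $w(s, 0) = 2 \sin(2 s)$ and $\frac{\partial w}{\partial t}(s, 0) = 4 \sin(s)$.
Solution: Using separation of variables $w = X(s)T(t)$:
Eigenfunctions: $\sin(ns)$, $n = 1, 2, 3, \ldots$
General solution: $w(s, t) = \sum [A_n \cos(2n t) + B_n \sin(2n t)] \sin(ns)$
From $w(s,0) = 2 \sin(2 s)$: $A_2=2$. From $w_t(s,0) = 4 \sin(s)$, using $w_t(s,0) = \sum \omega_n B_n \sin(ns)$ with $\omega_n = 2n$: $B_1 = 4/2 = 2$.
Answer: $w(s, t) = 2 \sin(s) \sin(2 t) + 2 \sin(2 s) \cos(4 t)$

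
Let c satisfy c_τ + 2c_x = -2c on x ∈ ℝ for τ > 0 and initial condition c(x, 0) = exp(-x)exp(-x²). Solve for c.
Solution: Substitute c = exp(-x)u.
Then c_x = exp(-x)(u_x - u), c_τ = exp(-x)u_τ; substituting and dividing by exp(-x), the lower-order terms cancel: u_τ + 2u_x = 0 (standard advection equation).
Data for u: u(x,0) = exp(x)c(x,0) = exp(-x²).
By characteristics (dx/dτ = 2), u(x,τ) = f(x - 2τ) with f = u(·, 0).
So u(x,τ) = exp(-(x - 2τ)²), and c(x,τ) = exp(-x)u(x,τ).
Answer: c(x, τ) = exp(-x)exp(-(x - 2τ)²)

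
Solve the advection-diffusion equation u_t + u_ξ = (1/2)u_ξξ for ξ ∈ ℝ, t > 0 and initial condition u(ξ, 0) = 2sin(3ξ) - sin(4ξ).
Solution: Moving frame: η = ξ - t, σ = t, u = w(η,σ), so u_t = w_σ - w_η and u_ξξ = w_ηη.
Hence u_t + u_ξ = w_σ and the PDE becomes the heat equation w_σ = (1/2)w_ηη on η ∈ ℝ.
Initial data: w(η,0) = u(η,0) = 2sin(3η) - sin(4η). Each mode sin(nη) decays as exp(-n²σ/2) on ℝ, so w(η,σ) = Σ c_n exp(-n²σ/2) sin(nη) with c_3=2, c_4=-1: w(η,σ) = -exp(-8σ)sin(4η) + 2exp(-9σ/2)sin(3η).
Substituting back: u(ξ,t) = w(ξ - t, t).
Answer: u(ξ, t) = exp(-8t)sin(4t - 4ξ) - 2exp(-9t/2)sin(3t - 3ξ)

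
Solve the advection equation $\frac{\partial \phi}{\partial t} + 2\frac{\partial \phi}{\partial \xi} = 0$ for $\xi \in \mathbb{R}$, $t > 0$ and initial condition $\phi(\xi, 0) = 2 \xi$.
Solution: By characteristics ($d\xi/dt = 2$), $\phi(\xi,t) = f(\xi - 2t)$ with $f = \phi( \cdot , 0)$.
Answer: $\phi(\xi, t) = 2 \xi - 4 t$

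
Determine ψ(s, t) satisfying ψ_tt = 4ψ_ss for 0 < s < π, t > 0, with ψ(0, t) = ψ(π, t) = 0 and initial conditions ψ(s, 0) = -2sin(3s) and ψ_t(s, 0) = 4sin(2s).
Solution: Separating variables: ψ = Σ [A_n cos(ω_n t) + B_n sin(ω_n t)] sin(ns), ω_n = 2n. From ICs (B_n = velocity coefficient / ω_n): A_3=-2, B_2=1.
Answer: ψ(s, t) = sin(2s)sin(4t) - 2sin(3s)cos(6t)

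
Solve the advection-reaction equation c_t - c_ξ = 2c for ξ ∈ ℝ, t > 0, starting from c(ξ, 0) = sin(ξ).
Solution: Substitute c = exp(2t)u, i.e. u = exp(-2t)c.
By the product rule, c_t = exp(2t)(u_t + 2u), c_ξ = exp(2t)u_ξ.
Substituting into the PDE and dividing by exp(2t): u_t + 2u - u_ξ = 2u.
The lower-order terms cancel, leaving the standard advection equation u_t - u_ξ = 0.
Initial data for u: u(ξ,0) = c(ξ,0) = sin(ξ).
Solve for u:
  By method of characteristics (waves move left with speed 1):
  Along characteristics ξ + t = const, u is constant, so u(ξ,t) = f(ξ + t) with f = u(·, 0).
Hence u(ξ,t) = sin(t + ξ).
Transform back: c(ξ,t) = exp(2t)u(ξ,t).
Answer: c(ξ, t) = exp(2t)sin(t + ξ)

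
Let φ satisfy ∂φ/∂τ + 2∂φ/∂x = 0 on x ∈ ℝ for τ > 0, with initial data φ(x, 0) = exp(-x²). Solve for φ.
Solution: By method of characteristics (waves move right with speed 2):
Along characteristics x - 2τ = const, φ is constant, so φ(x,τ) = f(x - 2τ) with f = φ(·, 0).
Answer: φ(x, τ) = exp(-(x - 2τ)²)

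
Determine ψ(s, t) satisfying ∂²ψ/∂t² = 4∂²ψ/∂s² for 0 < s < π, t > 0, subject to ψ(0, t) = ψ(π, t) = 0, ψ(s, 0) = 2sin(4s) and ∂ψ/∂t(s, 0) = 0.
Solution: Using separation of variables ψ = X(s)T(t):
Eigenfunctions: sin(ns), n = 1, 2, 3, ...
General solution: ψ(s, t) = Σ [A_n cos(2n t) + B_n sin(2n t)] sin(ns)
From ψ(s,0) = 2sin(4s): A_4=2. From ψ_t(s,0) = 0: all B_n = 0.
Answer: ψ(s, t) = 2sin(4s)cos(8t)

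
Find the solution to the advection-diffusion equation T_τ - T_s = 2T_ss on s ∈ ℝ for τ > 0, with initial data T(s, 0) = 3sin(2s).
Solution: Moving frame: η = s + τ, σ = τ, T = u(η,σ), so T_τ = u_σ + u_η and T_ss = u_ηη.
Hence T_τ - T_s = u_σ and the PDE becomes the heat equation u_σ = 2u_ηη on η ∈ ℝ.
Initial data: u(η,0) = T(η,0) = 3sin(2η). Each mode sin(nη) decays as exp(-2n²σ) on ℝ, so u(η,σ) = Σ c_n exp(-2n²σ) sin(nη) with c_2=3: u(η,σ) = 3exp(-8σ)sin(2η).
Substituting back: T(s,τ) = u(s + τ, τ).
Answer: T(s, τ) = 3exp(-8τ)sin(2s + 2τ)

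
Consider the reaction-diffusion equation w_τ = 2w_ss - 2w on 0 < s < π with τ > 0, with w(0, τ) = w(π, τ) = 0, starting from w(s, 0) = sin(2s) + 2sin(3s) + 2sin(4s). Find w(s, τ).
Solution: Substitute w = exp(-2τ)u, i.e. u = exp(2τ)w.
By the product rule, w_τ = exp(-2τ)(u_τ - 2u), w_ss = exp(-2τ)u_ss.
Substituting into the PDE and dividing by exp(-2τ): u_τ - 2u = 2u_ss - 2u.
The lower-order terms cancel, leaving the standard heat equation u_τ = 2u_ss.
Initial data for u: u(s,0) = w(s,0) = sin(2s) + 2sin(3s) + 2sin(4s). The boundary conditions carry over: u(0,τ) = u(π,τ) = 0.
Solve for u:
  Using separation of variables u = X(s)T(τ):
  Eigenfunctions: sin(ns), n = 1, 2, 3, ...
  General solution: u(s, τ) = Σ c_n sin(ns) exp(-2n² τ)
  Matching u(s,0) = sin(2s) + 2sin(3s) + 2sin(4s) term by term: c_2=1, c_3=2, c_4=2.
Hence u(s,τ) = exp(-8τ)sin(2s) + 2exp(-18τ)sin(3s) + 2exp(-32τ)sin(4s).
Transform back: w(s,τ) = exp(-2τ)u(s,τ).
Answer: w(s, τ) = exp(-10τ)sin(2s) + 2exp(-20τ)sin(3s) + 2exp(-34τ)sin(4s)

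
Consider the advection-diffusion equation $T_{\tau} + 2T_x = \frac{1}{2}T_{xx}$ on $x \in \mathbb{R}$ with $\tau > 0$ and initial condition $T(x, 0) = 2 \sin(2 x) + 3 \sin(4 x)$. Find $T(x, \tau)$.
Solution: Moving frame: $\eta = x - 2\tau$, $\sigma = \tau$, $T = u(\eta,\sigma)$, so $T_{\tau} = u_{\sigma} - 2u_{\eta}$ and $T_{xx} = u_{\eta\eta}$.
Hence $T_{\tau} + 2T_x = u_{\sigma}$ and the PDE becomes the heat equation $u_{\sigma} = \frac{1}{2}u_{\eta\eta}$ on $\eta \in \mathbb{R}$.
Initial data: $u(\eta,0) = T(\eta,0) = 2 \sin(2 \eta) + 3 \sin(4 \eta)$. Each mode $\sin(n\eta)$ decays as $e^{-n^2\sigma/2}$ on $\mathbb{R}$, so $u(\eta,\sigma) = \sum c_n e^{-n^2\sigma/2} \sin(n\eta)$ with $c_2=2, c_4=3$: $u(\eta,\sigma) = 2 e^{-2 \sigma} \sin(2 \eta) + 3 e^{-8 \sigma} \sin(4 \eta)$.
Substituting back: $T(x,\tau) = u(x - 2\tau, \tau)$.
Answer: $T(x, \tau) = -2 e^{-2 \tau} \sin(4 \tau - 2 x) - 3 e^{-8 \tau} \sin(8 \tau - 4 x)$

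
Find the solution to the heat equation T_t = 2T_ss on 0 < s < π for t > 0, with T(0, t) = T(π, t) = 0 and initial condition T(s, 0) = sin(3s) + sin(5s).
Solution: Separating variables: T = Σ c_n exp(-2n²t) sin(ns). From T(s,0) = sin(3s) + sin(5s): c_3=1, c_5=1.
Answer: T(s, t) = exp(-18t)sin(3s) + exp(-50t)sin(5s)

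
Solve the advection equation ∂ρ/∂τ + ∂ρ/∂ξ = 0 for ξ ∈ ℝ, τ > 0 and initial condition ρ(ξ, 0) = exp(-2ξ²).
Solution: By characteristics (dξ/dτ = 1), ρ(ξ,τ) = f(ξ - τ) with f = ρ(·, 0).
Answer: ρ(ξ, τ) = exp(-2(ξ - τ)²)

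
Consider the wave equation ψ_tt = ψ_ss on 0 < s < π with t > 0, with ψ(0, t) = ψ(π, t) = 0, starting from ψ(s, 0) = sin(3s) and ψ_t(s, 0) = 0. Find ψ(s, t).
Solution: Using separation of variables ψ = X(s)T(t):
Eigenfunctions: sin(ns), n = 1, 2, 3, ...
General solution: ψ(s, t) = Σ [A_n cos(n t) + B_n sin(n t)] sin(ns)
From ψ(s,0) = sin(3s): A_3=1. From ψ_t(s,0) = 0: all B_n = 0.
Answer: ψ(s, t) = sin(3s)cos(3t)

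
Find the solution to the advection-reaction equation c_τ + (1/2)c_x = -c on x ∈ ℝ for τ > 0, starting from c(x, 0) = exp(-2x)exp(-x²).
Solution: Substitute c = exp(-2x)u.
Then c_x = exp(-2x)(u_x - 2u), c_τ = exp(-2x)u_τ; substituting and dividing by exp(-2x), the lower-order terms cancel: u_τ + (1/2)u_x = 0 (standard advection equation).
Data for u: u(x,0) = exp(2x)c(x,0) = exp(-x²).
By characteristics (dx/dτ = 1/2), u(x,τ) = f(x - (1/2)τ) with f = u(·, 0).
So u(x,τ) = exp(-(x - τ/2)²), and c(x,τ) = exp(-2x)u(x,τ).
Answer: c(x, τ) = exp(-2x)exp(-(x - τ/2)²)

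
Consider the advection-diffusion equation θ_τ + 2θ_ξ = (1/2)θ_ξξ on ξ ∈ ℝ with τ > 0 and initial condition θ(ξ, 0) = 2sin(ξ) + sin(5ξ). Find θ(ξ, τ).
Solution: Moving frame: η = ξ - 2τ, σ = τ, θ = u(η,σ), so θ_τ = u_σ - 2u_η and θ_ξξ = u_ηη.
Hence θ_τ + 2θ_ξ = u_σ and the PDE becomes the heat equation u_σ = (1/2)u_ηη on η ∈ ℝ.
Initial data: u(η,0) = θ(η,0) = 2sin(η) + sin(5η). Each mode sin(nη) decays as exp(-n²σ/2) on ℝ, so u(η,σ) = Σ c_n exp(-n²σ/2) sin(nη) with c_1=2, c_5=1: u(η,σ) = 2exp(-σ/2)sin(η) + exp(-25σ/2)sin(5η).
Substituting back: θ(ξ,τ) = u(ξ - 2τ, τ).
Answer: θ(ξ, τ) = 2exp(-τ/2)sin(ξ - 2τ) + exp(-25τ/2)sin(5ξ - 10τ)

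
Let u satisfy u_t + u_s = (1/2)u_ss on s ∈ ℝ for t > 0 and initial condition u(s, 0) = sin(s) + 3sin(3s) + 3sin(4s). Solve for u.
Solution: Change to a moving frame: let η = s - t, σ = t and write u(s,t) = w(η,σ).
By the chain rule u_t = w_σ - w_η, u_s = w_η, u_ss = w_ηη.
Then u_t + u_s = w_σ: the advection term cancels and the PDE becomes the heat equation w_σ = (1/2)w_ηη on η ∈ ℝ.
Initial data: w(η,0) = u(η,0) = sin(η) + 3sin(3η) + 3sin(4η).
On η ∈ ℝ each mode satisfies (sin(nη))″ = -n² sin(nη), so exp(-n²σ/2) sin(nη) solves the heat equation; by superposition w(η,σ) = Σ c_n exp(-n²σ/2) sin(nη).
Reading off the coefficients: c_1=1, c_3=3, c_4=3, so w(η,σ) = 3exp(-8σ)sin(4η) + exp(-σ/2)sin(η) + 3exp(-9σ/2)sin(3η).
Substituting back η = s - t, σ = t: u(s,t) = w(s - t, t).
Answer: u(s, t) = 3exp(-8t)sin(4s - 4t) + exp(-t/2)sin(s - t) + 3exp(-9t/2)sin(3s - 3t)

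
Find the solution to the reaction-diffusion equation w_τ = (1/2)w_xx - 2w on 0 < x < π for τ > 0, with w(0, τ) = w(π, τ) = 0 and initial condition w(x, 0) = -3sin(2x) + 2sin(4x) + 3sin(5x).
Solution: Substitute w = exp(-2τ)u.
Then w_τ = exp(-2τ)(u_τ - 2u), w_xx = exp(-2τ)u_xx; substituting and dividing by exp(-2τ), the lower-order terms cancel: u_τ = (1/2)u_xx (standard heat equation).
Data for u: u(x,0) = w(x,0) = -3sin(2x) + 2sin(4x) + 3sin(5x). The boundary conditions carry over: u(0,τ) = u(π,τ) = 0.
Separating variables: u = Σ c_n exp(-n²τ/2) sin(nx). From u(x,0) = -3sin(2x) + 2sin(4x) + 3sin(5x): c_2=-3, c_4=2, c_5=3.
So u(x,τ) = -3exp(-2τ)sin(2x) + 2exp(-8τ)sin(4x) + 3exp(-25τ/2)sin(5x), and w(x,τ) = exp(-2τ)u(x,τ).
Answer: w(x, τ) = -3exp(-4τ)sin(2x) + 2exp(-10τ)sin(4x) + 3exp(-29τ/2)sin(5x)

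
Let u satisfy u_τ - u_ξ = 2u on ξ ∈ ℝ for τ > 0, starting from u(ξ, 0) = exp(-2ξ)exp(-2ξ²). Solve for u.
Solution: Substitute u = exp(-2ξ)w, i.e. w = exp(2ξ)u.
By the product rule, u_ξ = exp(-2ξ)(w_ξ - 2w), u_τ = exp(-2ξ)w_τ.
Substituting into the PDE and dividing by exp(-2ξ): w_τ - (w_ξ - 2w) = 2w.
The lower-order terms cancel, leaving the standard advection equation w_τ - w_ξ = 0.
Initial data for w: w(ξ,0) = exp(2ξ)u(ξ,0) = exp(-2ξ²).
Solve for w:
  By method of characteristics (waves move left with speed 1):
  Along characteristics ξ + τ = const, w is constant, so w(ξ,τ) = f(ξ + τ) with f = w(·, 0).
Hence w(ξ,τ) = exp(-2(ξ + τ)²).
Transform back: u(ξ,τ) = exp(-2ξ)w(ξ,τ).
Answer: u(ξ, τ) = exp(-2ξ)exp(-2(ξ + τ)²)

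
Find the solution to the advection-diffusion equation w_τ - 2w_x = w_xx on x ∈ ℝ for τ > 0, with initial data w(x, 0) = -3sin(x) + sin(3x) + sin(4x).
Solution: Change to a moving frame: let η = x + 2τ, σ = τ and write w(x,τ) = u(η,σ).
By the chain rule w_τ = u_σ + 2u_η, w_x = u_η, w_xx = u_ηη.
Then w_τ - 2w_x = u_σ: the advection term cancels and the PDE becomes the heat equation u_σ = u_ηη on η ∈ ℝ.
Initial data: u(η,0) = w(η,0) = -3sin(η) + sin(3η) + sin(4η).
On η ∈ ℝ each mode satisfies (sin(nη))″ = -n² sin(nη), so exp(-n²σ) sin(nη) solves the heat equation; by superposition u(η,σ) = Σ c_n exp(-n²σ) sin(nη).
Reading off the coefficients: c_1=-3, c_3=1, c_4=1, so u(η,σ) = -3exp(-σ)sin(η) + exp(-9σ)sin(3η) + exp(-16σ)sin(4η).
Substituting back η = x + 2τ, σ = τ: w(x,τ) = u(x + 2τ, τ).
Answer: w(x, τ) = -3exp(-τ)sin(x + 2τ) + exp(-9τ)sin(3x + 6τ) + exp(-16τ)sin(4x + 8τ)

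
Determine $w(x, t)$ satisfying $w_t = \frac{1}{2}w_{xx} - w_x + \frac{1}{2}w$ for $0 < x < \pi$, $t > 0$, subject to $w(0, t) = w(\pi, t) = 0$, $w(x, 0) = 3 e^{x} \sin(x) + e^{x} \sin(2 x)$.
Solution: Substitute $w = e^{x}u$.
Then $w_x = e^{x}(u_x + u)$, $w_{xx} = e^{x}(u_{xx} + 2u_x + u)$, $w_t = e^{x}u_t$; substituting and dividing by $e^{x}$, the lower-order terms cancel: $u_t = \frac{1}{2}u_{xx}$ (standard heat equation).
Data for $u$: $u(x,0) = e^{-x}w(x,0) = 3 \sin(x) + \sin(2 x)$. The boundary conditions carry over: $u(0,t) = u(\pi,t) = 0$.
Separating variables: $u = \sum c_n e^{-n^2t/2} \sin(nx)$. From $u(x,0) = 3 \sin(x) + \sin(2 x)$: $c_1=3, c_2=1$.
So $u(x,t) = e^{-2 t} \sin(2 x) + 3 e^{-t/2} \sin(x)$, and $w(x,t) = e^{x}u(x,t)$.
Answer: $w(x, t) = e^{-2 t} e^{x} \sin(2 x) + 3 e^{-t/2} e^{x} \sin(x)$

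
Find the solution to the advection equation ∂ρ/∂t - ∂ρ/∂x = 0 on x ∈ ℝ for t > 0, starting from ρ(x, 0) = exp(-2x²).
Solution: By method of characteristics (waves move left with speed 1):
Along characteristics x + t = const, ρ is constant, so ρ(x,t) = f(x + t) with f = ρ(·, 0).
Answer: ρ(x, t) = exp(-2(t + x)²)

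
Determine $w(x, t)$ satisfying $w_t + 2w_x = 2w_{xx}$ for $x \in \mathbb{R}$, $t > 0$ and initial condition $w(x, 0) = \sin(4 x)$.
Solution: Change to a moving frame: let $\eta = x - 2t$, $\sigma = t$ and write $w(x,t) = u(\eta,\sigma)$.
By the chain rule $w_t = u_{\sigma} - 2u_{\eta}$, $w_x = u_{\eta}$, $w_{xx} = u_{\eta\eta}$.
Then $w_t + 2w_x = u_{\sigma}$: the advection term cancels and the PDE becomes the heat equation $u_{\sigma} = 2u_{\eta\eta}$ on $\eta \in \mathbb{R}$.
Initial data: $u(\eta,0) = w(\eta,0) = \sin(4 \eta)$.
On $\eta \in \mathbb{R}$ each mode satisfies $(\sin(n\eta))'' = -n^2 \sin(n\eta)$, so $e^{-2n^2\sigma} \sin(n\eta)$ solves the heat equation; by superposition $u(\eta,\sigma) = \sum c_n e^{-2n^2\sigma} \sin(n\eta)$.
Reading off the coefficients: $c_4=1$, so $u(\eta,\sigma) = e^{-32 \sigma} \sin(4 \eta)$.
Substituting back $\eta = x - 2t$, $\sigma = t$: $w(x,t) = u(x - 2t, t)$.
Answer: $w(x, t) = - e^{-32 t} \sin(8 t - 4 x)$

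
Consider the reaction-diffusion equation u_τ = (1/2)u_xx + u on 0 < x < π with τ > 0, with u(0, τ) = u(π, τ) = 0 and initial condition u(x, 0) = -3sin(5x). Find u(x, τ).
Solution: Substitute u = exp(τ)w, i.e. w = exp(-τ)u.
By the product rule, u_τ = exp(τ)(w_τ + w), u_xx = exp(τ)w_xx.
Substituting into the PDE and dividing by exp(τ): w_τ + w = (1/2)w_xx + w.
The lower-order terms cancel, leaving the standard heat equation w_τ = (1/2)w_xx.
Initial data for w: w(x,0) = u(x,0) = -3sin(5x). The boundary conditions carry over: w(0,τ) = w(π,τ) = 0.
Solve for w:
  Using separation of variables w = X(x)T(τ):
  Eigenfunctions: sin(nx), n = 1, 2, 3, ...
  General solution: w(x, τ) = Σ c_n sin(nx) exp(-n² τ/2)
  Matching w(x,0) = -3sin(5x) term by term: c_5=-3.
Hence w(x,τ) = -3exp(-25τ/2)sin(5x).
Transform back: u(x,τ) = exp(τ)w(x,τ).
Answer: u(x, τ) = -3exp(-23τ/2)sin(5x)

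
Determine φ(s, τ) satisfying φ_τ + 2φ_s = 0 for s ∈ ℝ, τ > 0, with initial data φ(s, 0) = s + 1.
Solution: By characteristics (ds/dτ = 2), φ(s,τ) = f(s - 2τ) with f = φ(·, 0).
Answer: φ(s, τ) = s - 2τ + 1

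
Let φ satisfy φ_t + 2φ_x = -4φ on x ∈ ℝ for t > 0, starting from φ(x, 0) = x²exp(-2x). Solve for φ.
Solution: Substitute φ = exp(-2x)u, i.e. u = exp(2x)φ.
By the product rule, φ_x = exp(-2x)(u_x - 2u), φ_t = exp(-2x)u_t.
Substituting into the PDE and dividing by exp(-2x): u_t + 2(u_x - 2u) = -4u.
The lower-order terms cancel, leaving the standard advection equation u_t + 2u_x = 0.
Initial data for u: u(x,0) = exp(2x)φ(x,0) = x².
Solve for u:
  By method of characteristics (waves move right with speed 2):
  Along characteristics x - 2t = const, u is constant, so u(x,t) = f(x - 2t) with f = u(·, 0).
Hence u(x,t) = 4t² - 4tx + x².
Transform back: φ(x,t) = exp(-2x)u(x,t).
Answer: φ(x, t) = 4t²exp(-2x) - 4txexp(-2x) + x²exp(-2x)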